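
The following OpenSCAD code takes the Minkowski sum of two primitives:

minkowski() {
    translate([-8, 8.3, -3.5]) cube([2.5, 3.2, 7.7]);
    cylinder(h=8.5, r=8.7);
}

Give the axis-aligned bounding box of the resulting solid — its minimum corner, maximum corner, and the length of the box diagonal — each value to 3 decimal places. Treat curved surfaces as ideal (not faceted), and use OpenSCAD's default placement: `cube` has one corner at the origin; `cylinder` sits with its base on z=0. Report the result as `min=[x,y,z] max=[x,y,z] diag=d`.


min=[-16.700,-0.400,-3.500] max=[3.200,20.200,12.700] diag=32.906

A = translate([-8, 8.3, -3.5]) cube([2.5, 3.2, 7.7]) → bbox [-8,8.3,-3.5] .. [-5.5,11.5,4.2]
B = cylinder(h=8.5, r=8.7) → bbox [-8.7,-8.7,0] .. [8.7,8.7,8.5]
lo = A.lo+B.lo = [-8-8.7, 8.3-8.7, -3.5+0] = [-16.700,-0.400,-3.500]
hi = A.hi+B.hi = [-5.5+8.7, 11.5+8.7, 4.2+8.5] = [3.200,20.200,12.700]
diag = √(19.9²+20.6²+16.2²) = √1082.81 = 32.906


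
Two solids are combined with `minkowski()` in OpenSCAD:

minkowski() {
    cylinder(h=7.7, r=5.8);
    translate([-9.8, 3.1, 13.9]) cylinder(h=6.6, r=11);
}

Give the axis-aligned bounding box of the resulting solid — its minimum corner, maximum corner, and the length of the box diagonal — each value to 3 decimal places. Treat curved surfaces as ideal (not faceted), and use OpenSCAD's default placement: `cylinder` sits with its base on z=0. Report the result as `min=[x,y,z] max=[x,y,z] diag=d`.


min=[-26.600,-13.700,13.900] max=[7.000,19.900,28.200] diag=49.623

A = translate([-9.8, 3.1, 13.9]) cylinder(h=6.6, r=11) → bbox [-20.8,-7.9,13.9] .. [1.2,14.1,20.5]
B = cylinder(h=7.7, r=5.8) → bbox [-5.8,-5.8,0] .. [5.8,5.8,7.7]
lo = A.lo+B.lo = [-20.8-5.8, -7.9-5.8, 13.9+0] = [-26.600,-13.700,13.900]
hi = A.hi+B.hi = [1.2+5.8, 14.1+5.8, 20.5+7.7] = [7.000,19.900,28.200]
diag = √(33.6²+33.6²+14.3²) = √2462.41 = 49.623


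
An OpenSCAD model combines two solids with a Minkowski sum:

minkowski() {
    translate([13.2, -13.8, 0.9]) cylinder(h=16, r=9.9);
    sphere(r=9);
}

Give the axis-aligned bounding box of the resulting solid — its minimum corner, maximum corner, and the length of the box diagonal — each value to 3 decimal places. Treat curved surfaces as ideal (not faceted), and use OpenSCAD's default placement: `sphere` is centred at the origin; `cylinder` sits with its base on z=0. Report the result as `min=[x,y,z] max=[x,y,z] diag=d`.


A = translate([13.2, -13.8, 0.9]) cylinder(h=16, r=9.9) → bbox [3.3,-23.7,0.9] .. [23.1,-3.9,16.9]
B = sphere(r=9) → bbox [-9,-9,-9] .. [9,9,9]
lo = A.lo+B.lo = [3.3-9, -23.7-9, 0.9-9] = [-5.700,-32.700,-8.100]
hi = A.hi+B.hi = [23.1+9, -3.9+9, 16.9+9] = [32.100,5.100,25.900]
diag = √(37.8²+37.8²+34²) = √4013.68 = 63.354

min=[-5.700,-32.700,-8.100] max=[32.100,5.100,25.900] diag=63.354


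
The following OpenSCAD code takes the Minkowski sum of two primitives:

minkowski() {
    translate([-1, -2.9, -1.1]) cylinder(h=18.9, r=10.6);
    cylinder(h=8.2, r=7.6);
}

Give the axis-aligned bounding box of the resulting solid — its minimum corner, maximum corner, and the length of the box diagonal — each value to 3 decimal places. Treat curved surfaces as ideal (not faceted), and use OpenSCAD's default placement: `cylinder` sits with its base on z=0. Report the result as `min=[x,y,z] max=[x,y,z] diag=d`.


min=[-19.200,-21.100,-1.100] max=[17.200,15.300,26.000] diag=58.175

A = translate([-1, -2.9, -1.1]) cylinder(h=18.9, r=10.6) → bbox [-11.6,-13.5,-1.1] .. [9.6,7.7,17.8]
B = cylinder(h=8.2, r=7.6) → bbox [-7.6,-7.6,0] .. [7.6,7.6,8.2]
lo = A.lo+B.lo = [-11.6-7.6, -13.5-7.6, -1.1+0] = [-19.200,-21.100,-1.100]
hi = A.hi+B.hi = [9.6+7.6, 7.7+7.6, 17.8+8.2] = [17.200,15.300,26.000]
diag = √(36.4²+36.4²+27.1²) = √3384.33 = 58.175


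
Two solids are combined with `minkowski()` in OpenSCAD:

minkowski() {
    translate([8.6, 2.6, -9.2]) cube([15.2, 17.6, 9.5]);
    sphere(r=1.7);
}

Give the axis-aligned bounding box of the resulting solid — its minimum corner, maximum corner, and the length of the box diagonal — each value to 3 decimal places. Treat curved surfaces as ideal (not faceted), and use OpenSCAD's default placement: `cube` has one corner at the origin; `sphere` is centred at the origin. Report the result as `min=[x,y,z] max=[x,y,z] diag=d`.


min=[6.900,0.900,-10.900] max=[25.500,21.900,2.000] diag=30.877

A = translate([8.6, 2.6, -9.2]) cube([15.2, 17.6, 9.5]) → bbox [8.6,2.6,-9.2] .. [23.8,20.2,0.3]
B = sphere(r=1.7) → bbox [-1.7,-1.7,-1.7] .. [1.7,1.7,1.7]
lo = A.lo+B.lo = [8.6-1.7, 2.6-1.7, -9.2-1.7] = [6.900,0.900,-10.900]
hi = A.hi+B.hi = [23.8+1.7, 20.2+1.7, 0.3+1.7] = [25.500,21.900,2.000]
diag = √(18.6²+21²+12.9²) = √953.37 = 30.877


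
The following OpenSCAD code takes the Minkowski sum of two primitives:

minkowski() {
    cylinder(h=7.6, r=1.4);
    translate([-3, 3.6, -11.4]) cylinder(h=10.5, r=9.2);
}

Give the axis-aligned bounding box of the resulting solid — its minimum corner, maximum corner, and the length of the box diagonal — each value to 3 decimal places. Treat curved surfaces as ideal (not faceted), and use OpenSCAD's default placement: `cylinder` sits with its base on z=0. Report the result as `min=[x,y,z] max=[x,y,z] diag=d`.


min=[-13.600,-7.000,-11.400] max=[7.600,14.200,6.700] diag=35.021

A = translate([-3, 3.6, -11.4]) cylinder(h=10.5, r=9.2) → bbox [-12.2,-5.6,-11.4] .. [6.2,12.8,-0.9]
B = cylinder(h=7.6, r=1.4) → bbox [-1.4,-1.4,0] .. [1.4,1.4,7.6]
lo = A.lo+B.lo = [-12.2-1.4, -5.6-1.4, -11.4+0] = [-13.600,-7.000,-11.400]
hi = A.hi+B.hi = [6.2+1.4, 12.8+1.4, -0.9+7.6] = [7.600,14.200,6.700]
diag = √(21.2²+21.2²+18.1²) = √1226.49 = 35.021


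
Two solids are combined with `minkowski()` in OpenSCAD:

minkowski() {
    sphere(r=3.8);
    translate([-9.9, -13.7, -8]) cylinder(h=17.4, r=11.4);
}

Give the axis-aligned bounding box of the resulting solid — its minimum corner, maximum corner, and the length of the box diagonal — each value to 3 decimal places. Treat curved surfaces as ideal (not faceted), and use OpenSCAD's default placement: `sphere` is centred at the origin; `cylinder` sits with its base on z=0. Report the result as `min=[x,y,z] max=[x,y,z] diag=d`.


min=[-25.100,-28.900,-11.800] max=[5.300,1.500,13.200] diag=49.732

A = translate([-9.9, -13.7, -8]) cylinder(h=17.4, r=11.4) → bbox [-21.3,-25.1,-8] .. [1.5,-2.3,9.4]
B = sphere(r=3.8) → bbox [-3.8,-3.8,-3.8] .. [3.8,3.8,3.8]
lo = A.lo+B.lo = [-21.3-3.8, -25.1-3.8, -8-3.8] = [-25.100,-28.900,-11.800]
hi = A.hi+B.hi = [1.5+3.8, -2.3+3.8, 9.4+3.8] = [5.300,1.500,13.200]
diag = √(30.4²+30.4²+25²) = √2473.32 = 49.732


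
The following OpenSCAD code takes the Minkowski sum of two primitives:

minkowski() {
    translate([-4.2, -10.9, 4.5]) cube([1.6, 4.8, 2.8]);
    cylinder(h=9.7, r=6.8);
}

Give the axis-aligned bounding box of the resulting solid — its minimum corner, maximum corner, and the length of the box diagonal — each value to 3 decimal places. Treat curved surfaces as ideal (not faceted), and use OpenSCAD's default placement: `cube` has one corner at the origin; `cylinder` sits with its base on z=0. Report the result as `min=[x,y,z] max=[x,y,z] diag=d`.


min=[-11.000,-17.700,4.500] max=[4.200,0.700,17.000] diag=26.942

A = translate([-4.2, -10.9, 4.5]) cube([1.6, 4.8, 2.8]) → bbox [-4.2,-10.9,4.5] .. [-2.6,-6.1,7.3]
B = cylinder(h=9.7, r=6.8) → bbox [-6.8,-6.8,0] .. [6.8,6.8,9.7]
lo = A.lo+B.lo = [-4.2-6.8, -10.9-6.8, 4.5+0] = [-11.000,-17.700,4.500]
hi = A.hi+B.hi = [-2.6+6.8, -6.1+6.8, 7.3+9.7] = [4.200,0.700,17.000]
diag = √(15.2²+18.4²+12.5²) = √725.85 = 26.942


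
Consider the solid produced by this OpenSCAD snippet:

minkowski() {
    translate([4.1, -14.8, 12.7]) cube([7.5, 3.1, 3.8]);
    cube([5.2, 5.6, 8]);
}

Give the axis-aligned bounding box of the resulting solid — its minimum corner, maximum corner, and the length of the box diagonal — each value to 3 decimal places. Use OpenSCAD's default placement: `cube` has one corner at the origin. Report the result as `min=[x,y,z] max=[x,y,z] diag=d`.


A = translate([4.1, -14.8, 12.7]) cube([7.5, 3.1, 3.8]) → bbox [4.1,-14.8,12.7] .. [11.6,-11.7,16.5]
B = cube([5.2, 5.6, 8]) → bbox [0,0,0] .. [5.2,5.6,8]
lo = A.lo+B.lo = [4.1+0, -14.8+0, 12.7+0] = [4.100,-14.800,12.700]
hi = A.hi+B.hi = [11.6+5.2, -11.7+5.6, 16.5+8] = [16.800,-6.100,24.500]
diag = √(12.7²+8.7²+11.8²) = √376.22 = 19.396

min=[4.100,-14.800,12.700] max=[16.800,-6.100,24.500] diag=19.396


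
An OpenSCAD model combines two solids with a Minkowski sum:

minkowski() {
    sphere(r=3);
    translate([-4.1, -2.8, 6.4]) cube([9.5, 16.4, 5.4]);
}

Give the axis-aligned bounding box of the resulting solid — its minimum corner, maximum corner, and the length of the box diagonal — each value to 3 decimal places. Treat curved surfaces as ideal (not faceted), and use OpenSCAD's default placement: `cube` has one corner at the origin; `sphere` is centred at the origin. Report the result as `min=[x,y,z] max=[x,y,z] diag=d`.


min=[-7.100,-5.800,3.400] max=[8.400,16.600,14.800] diag=29.529

A = translate([-4.1, -2.8, 6.4]) cube([9.5, 16.4, 5.4]) → bbox [-4.1,-2.8,6.4] .. [5.4,13.6,11.8]
B = sphere(r=3) → bbox [-3,-3,-3] .. [3,3,3]
lo = A.lo+B.lo = [-4.1-3, -2.8-3, 6.4-3] = [-7.100,-5.800,3.400]
hi = A.hi+B.hi = [5.4+3, 13.6+3, 11.8+3] = [8.400,16.600,14.800]
diag = √(15.5²+22.4²+11.4²) = √871.97 = 29.529


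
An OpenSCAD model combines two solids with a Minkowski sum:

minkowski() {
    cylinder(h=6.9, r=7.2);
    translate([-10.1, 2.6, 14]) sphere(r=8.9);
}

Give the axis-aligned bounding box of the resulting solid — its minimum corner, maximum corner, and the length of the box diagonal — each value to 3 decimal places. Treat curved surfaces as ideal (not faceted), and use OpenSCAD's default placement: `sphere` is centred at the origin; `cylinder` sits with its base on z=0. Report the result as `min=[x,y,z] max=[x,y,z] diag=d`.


min=[-26.200,-13.500,5.100] max=[6.000,18.700,29.800] diag=51.805

A = translate([-10.1, 2.6, 14]) sphere(r=8.9) → bbox [-19,-6.3,5.1] .. [-1.2,11.5,22.9]
B = cylinder(h=6.9, r=7.2) → bbox [-7.2,-7.2,0] .. [7.2,7.2,6.9]
lo = A.lo+B.lo = [-19-7.2, -6.3-7.2, 5.1+0] = [-26.200,-13.500,5.100]
hi = A.hi+B.hi = [-1.2+7.2, 11.5+7.2, 22.9+6.9] = [6.000,18.700,29.800]
diag = √(32.2²+32.2²+24.7²) = √2683.77 = 51.805


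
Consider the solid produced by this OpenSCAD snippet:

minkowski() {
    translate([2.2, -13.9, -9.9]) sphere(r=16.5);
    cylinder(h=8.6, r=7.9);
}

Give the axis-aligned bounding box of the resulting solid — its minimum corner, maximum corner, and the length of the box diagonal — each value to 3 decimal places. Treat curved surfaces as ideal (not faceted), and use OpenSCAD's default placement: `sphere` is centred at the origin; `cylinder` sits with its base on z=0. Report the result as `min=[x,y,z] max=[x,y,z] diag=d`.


A = translate([2.2, -13.9, -9.9]) sphere(r=16.5) → bbox [-14.3,-30.4,-26.4] .. [18.7,2.6,6.6]
B = cylinder(h=8.6, r=7.9) → bbox [-7.9,-7.9,0] .. [7.9,7.9,8.6]
lo = A.lo+B.lo = [-14.3-7.9, -30.4-7.9, -26.4+0] = [-22.200,-38.300,-26.400]
hi = A.hi+B.hi = [18.7+7.9, 2.6+7.9, 6.6+8.6] = [26.600,10.500,15.200]
diag = √(48.8²+48.8²+41.6²) = √6493.44 = 80.582

min=[-22.200,-38.300,-26.400] max=[26.600,10.500,15.200] diag=80.582


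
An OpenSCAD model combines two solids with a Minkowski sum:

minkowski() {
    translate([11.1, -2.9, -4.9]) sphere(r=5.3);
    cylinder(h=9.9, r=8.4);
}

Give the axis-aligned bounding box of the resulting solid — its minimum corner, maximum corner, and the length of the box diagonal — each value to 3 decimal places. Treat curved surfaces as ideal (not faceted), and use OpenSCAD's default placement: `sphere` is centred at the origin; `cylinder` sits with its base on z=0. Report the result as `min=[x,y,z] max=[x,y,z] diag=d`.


min=[-2.600,-16.600,-10.200] max=[24.800,10.800,10.300] diag=43.838

A = translate([11.1, -2.9, -4.9]) sphere(r=5.3) → bbox [5.8,-8.2,-10.2] .. [16.4,2.4,0.4]
B = cylinder(h=9.9, r=8.4) → bbox [-8.4,-8.4,0] .. [8.4,8.4,9.9]
lo = A.lo+B.lo = [5.8-8.4, -8.2-8.4, -10.2+0] = [-2.600,-16.600,-10.200]
hi = A.hi+B.hi = [16.4+8.4, 2.4+8.4, 0.4+9.9] = [24.800,10.800,10.300]
diag = √(27.4²+27.4²+20.5²) = √1921.77 = 43.838


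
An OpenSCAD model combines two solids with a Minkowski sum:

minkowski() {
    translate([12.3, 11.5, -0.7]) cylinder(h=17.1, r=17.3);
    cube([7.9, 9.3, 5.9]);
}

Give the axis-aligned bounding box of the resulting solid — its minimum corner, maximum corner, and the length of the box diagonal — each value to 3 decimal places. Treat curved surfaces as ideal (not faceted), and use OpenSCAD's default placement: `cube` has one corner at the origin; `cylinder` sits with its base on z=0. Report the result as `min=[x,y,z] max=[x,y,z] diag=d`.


A = translate([12.3, 11.5, -0.7]) cylinder(h=17.1, r=17.3) → bbox [-5,-5.8,-0.7] .. [29.6,28.8,16.4]
B = cube([7.9, 9.3, 5.9]) → bbox [0,0,0] .. [7.9,9.3,5.9]
lo = A.lo+B.lo = [-5+0, -5.8+0, -0.7+0] = [-5.000,-5.800,-0.700]
hi = A.hi+B.hi = [29.6+7.9, 28.8+9.3, 16.4+5.9] = [37.500,38.100,22.300]
diag = √(42.5²+43.9²+23²) = √4262.46 = 65.288

min=[-5.000,-5.800,-0.700] max=[37.500,38.100,22.300] diag=65.288


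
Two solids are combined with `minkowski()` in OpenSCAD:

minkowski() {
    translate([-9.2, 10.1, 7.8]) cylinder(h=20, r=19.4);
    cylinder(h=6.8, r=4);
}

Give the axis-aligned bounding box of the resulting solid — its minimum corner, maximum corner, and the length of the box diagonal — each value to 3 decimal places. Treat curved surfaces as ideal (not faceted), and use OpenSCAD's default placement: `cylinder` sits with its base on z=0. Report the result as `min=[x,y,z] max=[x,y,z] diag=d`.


A = translate([-9.2, 10.1, 7.8]) cylinder(h=20, r=19.4) → bbox [-28.6,-9.3,7.8] .. [10.2,29.5,27.8]
B = cylinder(h=6.8, r=4) → bbox [-4,-4,0] .. [4,4,6.8]
lo = A.lo+B.lo = [-28.6-4, -9.3-4, 7.8+0] = [-32.600,-13.300,7.800]
hi = A.hi+B.hi = [10.2+4, 29.5+4, 27.8+6.8] = [14.200,33.500,34.600]
diag = √(46.8²+46.8²+26.8²) = √5098.72 = 71.405

min=[-32.600,-13.300,7.800] max=[14.200,33.500,34.600] diag=71.405


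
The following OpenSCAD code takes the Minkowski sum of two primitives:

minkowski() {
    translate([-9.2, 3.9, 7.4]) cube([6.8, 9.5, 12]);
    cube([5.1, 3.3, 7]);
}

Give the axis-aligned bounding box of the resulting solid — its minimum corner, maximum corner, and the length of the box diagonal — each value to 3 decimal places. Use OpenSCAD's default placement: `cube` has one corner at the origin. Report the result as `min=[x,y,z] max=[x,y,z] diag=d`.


min=[-9.200,3.900,7.400] max=[2.700,16.700,26.400] diag=25.816

A = translate([-9.2, 3.9, 7.4]) cube([6.8, 9.5, 12]) → bbox [-9.2,3.9,7.4] .. [-2.4,13.4,19.4]
B = cube([5.1, 3.3, 7]) → bbox [0,0,0] .. [5.1,3.3,7]
lo = A.lo+B.lo = [-9.2+0, 3.9+0, 7.4+0] = [-9.200,3.900,7.400]
hi = A.hi+B.hi = [-2.4+5.1, 13.4+3.3, 19.4+7] = [2.700,16.700,26.400]
diag = √(11.9²+12.8²+19²) = √666.45 = 25.816


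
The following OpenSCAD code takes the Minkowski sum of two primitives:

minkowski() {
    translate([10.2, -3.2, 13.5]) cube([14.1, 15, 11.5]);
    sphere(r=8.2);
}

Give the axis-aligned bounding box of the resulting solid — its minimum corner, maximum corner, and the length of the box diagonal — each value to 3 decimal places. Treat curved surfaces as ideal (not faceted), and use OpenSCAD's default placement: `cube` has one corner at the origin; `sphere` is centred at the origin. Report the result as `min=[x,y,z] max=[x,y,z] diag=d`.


A = translate([10.2, -3.2, 13.5]) cube([14.1, 15, 11.5]) → bbox [10.2,-3.2,13.5] .. [24.3,11.8,25]
B = sphere(r=8.2) → bbox [-8.2,-8.2,-8.2] .. [8.2,8.2,8.2]
lo = A.lo+B.lo = [10.2-8.2, -3.2-8.2, 13.5-8.2] = [2.000,-11.400,5.300]
hi = A.hi+B.hi = [24.3+8.2, 11.8+8.2, 25+8.2] = [32.500,20.000,33.200]
diag = √(30.5²+31.4²+27.9²) = √2694.62 = 51.910

min=[2.000,-11.400,5.300] max=[32.500,20.000,33.200] diag=51.910


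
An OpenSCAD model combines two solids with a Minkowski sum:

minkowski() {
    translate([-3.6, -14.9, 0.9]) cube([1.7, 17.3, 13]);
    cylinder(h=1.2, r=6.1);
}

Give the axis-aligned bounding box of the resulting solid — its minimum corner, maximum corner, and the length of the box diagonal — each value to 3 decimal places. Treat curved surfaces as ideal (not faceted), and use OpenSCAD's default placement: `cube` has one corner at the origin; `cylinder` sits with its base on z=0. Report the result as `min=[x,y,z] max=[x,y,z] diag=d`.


min=[-9.700,-21.000,0.900] max=[4.200,8.500,15.100] diag=35.568

A = translate([-3.6, -14.9, 0.9]) cube([1.7, 17.3, 13]) → bbox [-3.6,-14.9,0.9] .. [-1.9,2.4,13.9]
B = cylinder(h=1.2, r=6.1) → bbox [-6.1,-6.1,0] .. [6.1,6.1,1.2]
lo = A.lo+B.lo = [-3.6-6.1, -14.9-6.1, 0.9+0] = [-9.700,-21.000,0.900]
hi = A.hi+B.hi = [-1.9+6.1, 2.4+6.1, 13.9+1.2] = [4.200,8.500,15.100]
diag = √(13.9²+29.5²+14.2²) = √1265.1 = 35.568


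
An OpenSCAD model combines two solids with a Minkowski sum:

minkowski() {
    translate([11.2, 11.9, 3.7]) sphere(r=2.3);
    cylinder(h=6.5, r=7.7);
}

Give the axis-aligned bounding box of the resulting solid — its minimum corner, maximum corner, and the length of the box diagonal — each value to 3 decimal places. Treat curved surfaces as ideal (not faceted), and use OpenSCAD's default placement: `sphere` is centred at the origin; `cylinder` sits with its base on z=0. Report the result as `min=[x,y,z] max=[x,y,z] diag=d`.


A = translate([11.2, 11.9, 3.7]) sphere(r=2.3) → bbox [8.9,9.6,1.4] .. [13.5,14.2,6]
B = cylinder(h=6.5, r=7.7) → bbox [-7.7,-7.7,0] .. [7.7,7.7,6.5]
lo = A.lo+B.lo = [8.9-7.7, 9.6-7.7, 1.4+0] = [1.200,1.900,1.400]
hi = A.hi+B.hi = [13.5+7.7, 14.2+7.7, 6+6.5] = [21.200,21.900,12.500]
diag = √(20²+20²+11.1²) = √923.21 = 30.384

min=[1.200,1.900,1.400] max=[21.200,21.900,12.500] diag=30.384


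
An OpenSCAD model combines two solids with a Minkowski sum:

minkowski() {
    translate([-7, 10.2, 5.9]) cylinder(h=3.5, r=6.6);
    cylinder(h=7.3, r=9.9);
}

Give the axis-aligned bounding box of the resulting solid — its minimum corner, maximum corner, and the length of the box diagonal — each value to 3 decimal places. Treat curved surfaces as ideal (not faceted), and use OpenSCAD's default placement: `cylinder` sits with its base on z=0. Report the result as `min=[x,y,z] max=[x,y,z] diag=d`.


min=[-23.500,-6.300,5.900] max=[9.500,26.700,16.700] diag=47.902

A = translate([-7, 10.2, 5.9]) cylinder(h=3.5, r=6.6) → bbox [-13.6,3.6,5.9] .. [-0.4,16.8,9.4]
B = cylinder(h=7.3, r=9.9) → bbox [-9.9,-9.9,0] .. [9.9,9.9,7.3]
lo = A.lo+B.lo = [-13.6-9.9, 3.6-9.9, 5.9+0] = [-23.500,-6.300,5.900]
hi = A.hi+B.hi = [-0.4+9.9, 16.8+9.9, 9.4+7.3] = [9.500,26.700,16.700]
diag = √(33²+33²+10.8²) = √2294.64 = 47.902


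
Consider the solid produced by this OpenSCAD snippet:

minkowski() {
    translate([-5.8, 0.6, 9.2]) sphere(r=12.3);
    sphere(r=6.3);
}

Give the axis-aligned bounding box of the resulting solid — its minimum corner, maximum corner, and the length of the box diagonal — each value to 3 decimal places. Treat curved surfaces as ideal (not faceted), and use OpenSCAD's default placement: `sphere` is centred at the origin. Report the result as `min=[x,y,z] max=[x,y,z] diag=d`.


A = translate([-5.8, 0.6, 9.2]) sphere(r=12.3) → bbox [-18.1,-11.7,-3.1] .. [6.5,12.9,21.5]
B = sphere(r=6.3) → bbox [-6.3,-6.3,-6.3] .. [6.3,6.3,6.3]
lo = A.lo+B.lo = [-18.1-6.3, -11.7-6.3, -3.1-6.3] = [-24.400,-18.000,-9.400]
hi = A.hi+B.hi = [6.5+6.3, 12.9+6.3, 21.5+6.3] = [12.800,19.200,27.800]
diag = √(37.2²+37.2²+37.2²) = √4151.52 = 64.432

min=[-24.400,-18.000,-9.400] max=[12.800,19.200,27.800] diag=64.432


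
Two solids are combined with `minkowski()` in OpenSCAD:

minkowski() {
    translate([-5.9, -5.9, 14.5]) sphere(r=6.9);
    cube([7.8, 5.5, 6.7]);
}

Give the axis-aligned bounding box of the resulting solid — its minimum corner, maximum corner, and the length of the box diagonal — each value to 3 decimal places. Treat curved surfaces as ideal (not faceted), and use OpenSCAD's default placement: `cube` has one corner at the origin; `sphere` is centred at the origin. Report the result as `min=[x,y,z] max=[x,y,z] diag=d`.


A = translate([-5.9, -5.9, 14.5]) sphere(r=6.9) → bbox [-12.8,-12.8,7.6] .. [1,1,21.4]
B = cube([7.8, 5.5, 6.7]) → bbox [0,0,0] .. [7.8,5.5,6.7]
lo = A.lo+B.lo = [-12.8+0, -12.8+0, 7.6+0] = [-12.800,-12.800,7.600]
hi = A.hi+B.hi = [1+7.8, 1+5.5, 21.4+6.7] = [8.800,6.500,28.100]
diag = √(21.6²+19.3²+20.5²) = √1259.3 = 35.487

min=[-12.800,-12.800,7.600] max=[8.800,6.500,28.100] diag=35.487


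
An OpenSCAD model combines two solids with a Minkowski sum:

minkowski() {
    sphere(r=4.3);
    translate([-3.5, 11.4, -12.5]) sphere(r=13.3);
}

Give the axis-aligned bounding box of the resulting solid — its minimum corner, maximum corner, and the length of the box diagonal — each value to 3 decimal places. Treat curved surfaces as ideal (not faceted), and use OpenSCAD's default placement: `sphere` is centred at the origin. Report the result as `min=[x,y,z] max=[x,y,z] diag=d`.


min=[-21.100,-6.200,-30.100] max=[14.100,29.000,5.100] diag=60.968

A = translate([-3.5, 11.4, -12.5]) sphere(r=13.3) → bbox [-16.8,-1.9,-25.8] .. [9.8,24.7,0.8]
B = sphere(r=4.3) → bbox [-4.3,-4.3,-4.3] .. [4.3,4.3,4.3]
lo = A.lo+B.lo = [-16.8-4.3, -1.9-4.3, -25.8-4.3] = [-21.100,-6.200,-30.100]
hi = A.hi+B.hi = [9.8+4.3, 24.7+4.3, 0.8+4.3] = [14.100,29.000,5.100]
diag = √(35.2²+35.2²+35.2²) = √3717.12 = 60.968


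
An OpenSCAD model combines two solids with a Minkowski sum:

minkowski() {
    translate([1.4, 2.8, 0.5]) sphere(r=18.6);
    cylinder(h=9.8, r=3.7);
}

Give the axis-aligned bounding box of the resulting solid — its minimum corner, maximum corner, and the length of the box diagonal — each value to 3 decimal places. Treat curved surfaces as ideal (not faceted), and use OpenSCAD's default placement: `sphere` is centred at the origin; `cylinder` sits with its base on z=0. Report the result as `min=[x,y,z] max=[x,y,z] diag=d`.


min=[-20.900,-19.500,-18.100] max=[23.700,25.100,28.900] diag=78.660

A = translate([1.4, 2.8, 0.5]) sphere(r=18.6) → bbox [-17.2,-15.8,-18.1] .. [20,21.4,19.1]
B = cylinder(h=9.8, r=3.7) → bbox [-3.7,-3.7,0] .. [3.7,3.7,9.8]
lo = A.lo+B.lo = [-17.2-3.7, -15.8-3.7, -18.1+0] = [-20.900,-19.500,-18.100]
hi = A.hi+B.hi = [20+3.7, 21.4+3.7, 19.1+9.8] = [23.700,25.100,28.900]
diag = √(44.6²+44.6²+47²) = √6187.32 = 78.660


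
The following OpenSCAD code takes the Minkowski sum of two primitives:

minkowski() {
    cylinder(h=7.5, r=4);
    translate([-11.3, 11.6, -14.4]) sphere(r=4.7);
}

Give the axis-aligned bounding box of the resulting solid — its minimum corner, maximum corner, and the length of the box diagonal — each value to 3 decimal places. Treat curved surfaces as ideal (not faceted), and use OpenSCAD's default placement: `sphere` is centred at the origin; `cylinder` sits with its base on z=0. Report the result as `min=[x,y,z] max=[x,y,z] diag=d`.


A = translate([-11.3, 11.6, -14.4]) sphere(r=4.7) → bbox [-16,6.9,-19.1] .. [-6.6,16.3,-9.7]
B = cylinder(h=7.5, r=4) → bbox [-4,-4,0] .. [4,4,7.5]
lo = A.lo+B.lo = [-16-4, 6.9-4, -19.1+0] = [-20.000,2.900,-19.100]
hi = A.hi+B.hi = [-6.6+4, 16.3+4, -9.7+7.5] = [-2.600,20.300,-2.200]
diag = √(17.4²+17.4²+16.9²) = √891.13 = 29.852

min=[-20.000,2.900,-19.100] max=[-2.600,20.300,-2.200] diag=29.852


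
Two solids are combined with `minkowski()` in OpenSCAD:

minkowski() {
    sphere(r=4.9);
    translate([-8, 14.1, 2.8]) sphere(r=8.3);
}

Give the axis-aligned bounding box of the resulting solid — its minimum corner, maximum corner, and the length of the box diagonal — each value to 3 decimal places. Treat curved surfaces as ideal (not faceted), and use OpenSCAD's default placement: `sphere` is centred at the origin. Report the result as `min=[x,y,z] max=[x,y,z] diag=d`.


A = translate([-8, 14.1, 2.8]) sphere(r=8.3) → bbox [-16.3,5.8,-5.5] .. [0.3,22.4,11.1]
B = sphere(r=4.9) → bbox [-4.9,-4.9,-4.9] .. [4.9,4.9,4.9]
lo = A.lo+B.lo = [-16.3-4.9, 5.8-4.9, -5.5-4.9] = [-21.200,0.900,-10.400]
hi = A.hi+B.hi = [0.3+4.9, 22.4+4.9, 11.1+4.9] = [5.200,27.300,16.000]
diag = √(26.4²+26.4²+26.4²) = √2090.88 = 45.726

min=[-21.200,0.900,-10.400] max=[5.200,27.300,16.000] diag=45.726


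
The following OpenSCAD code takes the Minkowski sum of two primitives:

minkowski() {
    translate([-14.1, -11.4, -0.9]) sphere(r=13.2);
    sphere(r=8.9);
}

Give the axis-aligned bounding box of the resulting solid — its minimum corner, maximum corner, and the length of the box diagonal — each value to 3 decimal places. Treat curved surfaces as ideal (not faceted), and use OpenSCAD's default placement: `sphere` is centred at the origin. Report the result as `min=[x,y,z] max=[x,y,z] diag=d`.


min=[-36.200,-33.500,-23.000] max=[8.000,10.700,21.200] diag=76.557

A = translate([-14.1, -11.4, -0.9]) sphere(r=13.2) → bbox [-27.3,-24.6,-14.1] .. [-0.9,1.8,12.3]
B = sphere(r=8.9) → bbox [-8.9,-8.9,-8.9] .. [8.9,8.9,8.9]
lo = A.lo+B.lo = [-27.3-8.9, -24.6-8.9, -14.1-8.9] = [-36.200,-33.500,-23.000]
hi = A.hi+B.hi = [-0.9+8.9, 1.8+8.9, 12.3+8.9] = [8.000,10.700,21.200]
diag = √(44.2²+44.2²+44.2²) = √5860.92 = 76.557


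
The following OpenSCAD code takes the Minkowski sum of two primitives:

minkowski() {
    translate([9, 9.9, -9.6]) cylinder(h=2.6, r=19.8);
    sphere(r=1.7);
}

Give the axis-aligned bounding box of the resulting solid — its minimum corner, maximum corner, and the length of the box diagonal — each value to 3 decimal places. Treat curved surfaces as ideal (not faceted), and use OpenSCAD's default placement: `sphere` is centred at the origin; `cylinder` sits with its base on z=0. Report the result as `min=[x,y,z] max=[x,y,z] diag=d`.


min=[-12.500,-11.600,-11.300] max=[30.500,31.400,-5.300] diag=61.106

A = translate([9, 9.9, -9.6]) cylinder(h=2.6, r=19.8) → bbox [-10.8,-9.9,-9.6] .. [28.8,29.7,-7]
B = sphere(r=1.7) → bbox [-1.7,-1.7,-1.7] .. [1.7,1.7,1.7]
lo = A.lo+B.lo = [-10.8-1.7, -9.9-1.7, -9.6-1.7] = [-12.500,-11.600,-11.300]
hi = A.hi+B.hi = [28.8+1.7, 29.7+1.7, -7+1.7] = [30.500,31.400,-5.300]
diag = √(43²+43²+6²) = √3734 = 61.106


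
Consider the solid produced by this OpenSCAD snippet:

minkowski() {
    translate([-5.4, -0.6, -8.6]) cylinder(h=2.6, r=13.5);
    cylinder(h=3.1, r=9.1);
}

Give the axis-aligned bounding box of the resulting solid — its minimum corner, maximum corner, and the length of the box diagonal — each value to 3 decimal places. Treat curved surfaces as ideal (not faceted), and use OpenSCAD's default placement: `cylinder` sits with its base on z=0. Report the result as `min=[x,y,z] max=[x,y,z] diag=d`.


min=[-28.000,-23.200,-8.600] max=[17.200,22.000,-2.900] diag=64.176

A = translate([-5.4, -0.6, -8.6]) cylinder(h=2.6, r=13.5) → bbox [-18.9,-14.1,-8.6] .. [8.1,12.9,-6]
B = cylinder(h=3.1, r=9.1) → bbox [-9.1,-9.1,0] .. [9.1,9.1,3.1]
lo = A.lo+B.lo = [-18.9-9.1, -14.1-9.1, -8.6+0] = [-28.000,-23.200,-8.600]
hi = A.hi+B.hi = [8.1+9.1, 12.9+9.1, -6+3.1] = [17.200,22.000,-2.900]
diag = √(45.2²+45.2²+5.7²) = √4118.57 = 64.176


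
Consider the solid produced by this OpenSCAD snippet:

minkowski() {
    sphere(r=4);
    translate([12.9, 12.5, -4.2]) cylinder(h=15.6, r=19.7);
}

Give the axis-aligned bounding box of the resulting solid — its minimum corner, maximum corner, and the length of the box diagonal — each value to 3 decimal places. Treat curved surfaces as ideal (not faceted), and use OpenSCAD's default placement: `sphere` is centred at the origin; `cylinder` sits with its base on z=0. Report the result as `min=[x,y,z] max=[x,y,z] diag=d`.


A = translate([12.9, 12.5, -4.2]) cylinder(h=15.6, r=19.7) → bbox [-6.8,-7.2,-4.2] .. [32.6,32.2,11.4]
B = sphere(r=4) → bbox [-4,-4,-4] .. [4,4,4]
lo = A.lo+B.lo = [-6.8-4, -7.2-4, -4.2-4] = [-10.800,-11.200,-8.200]
hi = A.hi+B.hi = [32.6+4, 32.2+4, 11.4+4] = [36.600,36.200,15.400]
diag = √(47.4²+47.4²+23.6²) = √5050.48 = 71.067

min=[-10.800,-11.200,-8.200] max=[36.600,36.200,15.400] diag=71.067


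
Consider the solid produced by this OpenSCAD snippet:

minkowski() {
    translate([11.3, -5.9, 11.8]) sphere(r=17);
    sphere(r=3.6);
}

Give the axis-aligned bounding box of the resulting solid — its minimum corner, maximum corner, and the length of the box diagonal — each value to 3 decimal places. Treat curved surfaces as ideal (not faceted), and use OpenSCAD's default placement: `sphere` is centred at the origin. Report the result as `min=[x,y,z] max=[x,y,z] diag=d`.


A = translate([11.3, -5.9, 11.8]) sphere(r=17) → bbox [-5.7,-22.9,-5.2] .. [28.3,11.1,28.8]
B = sphere(r=3.6) → bbox [-3.6,-3.6,-3.6] .. [3.6,3.6,3.6]
lo = A.lo+B.lo = [-5.7-3.6, -22.9-3.6, -5.2-3.6] = [-9.300,-26.500,-8.800]
hi = A.hi+B.hi = [28.3+3.6, 11.1+3.6, 28.8+3.6] = [31.900,14.700,32.400]
diag = √(41.2²+41.2²+41.2²) = √5092.32 = 71.360

min=[-9.300,-26.500,-8.800] max=[31.900,14.700,32.400] diag=71.360


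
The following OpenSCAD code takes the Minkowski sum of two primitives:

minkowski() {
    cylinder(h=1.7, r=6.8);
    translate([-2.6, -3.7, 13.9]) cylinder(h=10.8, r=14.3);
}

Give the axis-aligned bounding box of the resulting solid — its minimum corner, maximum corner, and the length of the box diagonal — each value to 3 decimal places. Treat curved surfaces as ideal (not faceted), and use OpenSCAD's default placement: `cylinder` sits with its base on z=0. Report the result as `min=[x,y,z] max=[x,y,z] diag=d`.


min=[-23.700,-24.800,13.900] max=[18.500,17.400,26.400] diag=60.975

A = translate([-2.6, -3.7, 13.9]) cylinder(h=10.8, r=14.3) → bbox [-16.9,-18,13.9] .. [11.7,10.6,24.7]
B = cylinder(h=1.7, r=6.8) → bbox [-6.8,-6.8,0] .. [6.8,6.8,1.7]
lo = A.lo+B.lo = [-16.9-6.8, -18-6.8, 13.9+0] = [-23.700,-24.800,13.900]
hi = A.hi+B.hi = [11.7+6.8, 10.6+6.8, 24.7+1.7] = [18.500,17.400,26.400]
diag = √(42.2²+42.2²+12.5²) = √3717.93 = 60.975


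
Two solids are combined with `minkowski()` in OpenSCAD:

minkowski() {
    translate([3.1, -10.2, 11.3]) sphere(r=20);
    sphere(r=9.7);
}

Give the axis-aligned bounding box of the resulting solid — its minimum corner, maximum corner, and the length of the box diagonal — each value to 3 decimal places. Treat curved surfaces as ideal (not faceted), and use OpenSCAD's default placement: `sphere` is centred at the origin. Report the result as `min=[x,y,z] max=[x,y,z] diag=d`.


A = translate([3.1, -10.2, 11.3]) sphere(r=20) → bbox [-16.9,-30.2,-8.7] .. [23.1,9.8,31.3]
B = sphere(r=9.7) → bbox [-9.7,-9.7,-9.7] .. [9.7,9.7,9.7]
lo = A.lo+B.lo = [-16.9-9.7, -30.2-9.7, -8.7-9.7] = [-26.600,-39.900,-18.400]
hi = A.hi+B.hi = [23.1+9.7, 9.8+9.7, 31.3+9.7] = [32.800,19.500,41.000]
diag = √(59.4²+59.4²+59.4²) = √10585.1 = 102.884

min=[-26.600,-39.900,-18.400] max=[32.800,19.500,41.000] diag=102.884


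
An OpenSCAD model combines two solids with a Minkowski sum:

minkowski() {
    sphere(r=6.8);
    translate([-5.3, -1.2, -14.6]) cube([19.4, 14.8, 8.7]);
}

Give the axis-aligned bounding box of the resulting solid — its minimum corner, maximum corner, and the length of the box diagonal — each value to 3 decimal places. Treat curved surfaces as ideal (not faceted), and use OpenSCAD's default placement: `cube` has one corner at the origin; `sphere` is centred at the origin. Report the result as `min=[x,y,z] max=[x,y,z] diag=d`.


min=[-12.100,-8.000,-21.400] max=[20.900,20.400,0.900] diag=48.917

A = translate([-5.3, -1.2, -14.6]) cube([19.4, 14.8, 8.7]) → bbox [-5.3,-1.2,-14.6] .. [14.1,13.6,-5.9]
B = sphere(r=6.8) → bbox [-6.8,-6.8,-6.8] .. [6.8,6.8,6.8]
lo = A.lo+B.lo = [-5.3-6.8, -1.2-6.8, -14.6-6.8] = [-12.100,-8.000,-21.400]
hi = A.hi+B.hi = [14.1+6.8, 13.6+6.8, -5.9+6.8] = [20.900,20.400,0.900]
diag = √(33²+28.4²+22.3²) = √2392.85 = 48.917


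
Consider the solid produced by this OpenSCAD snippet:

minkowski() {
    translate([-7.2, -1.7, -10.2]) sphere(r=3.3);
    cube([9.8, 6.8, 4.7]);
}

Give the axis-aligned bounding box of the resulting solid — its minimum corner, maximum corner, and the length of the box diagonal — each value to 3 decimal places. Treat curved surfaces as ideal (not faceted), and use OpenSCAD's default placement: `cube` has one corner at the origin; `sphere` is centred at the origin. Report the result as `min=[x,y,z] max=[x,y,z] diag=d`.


min=[-10.500,-5.000,-13.500] max=[5.900,8.400,-2.200] diag=24.004

A = translate([-7.2, -1.7, -10.2]) sphere(r=3.3) → bbox [-10.5,-5,-13.5] .. [-3.9,1.6,-6.9]
B = cube([9.8, 6.8, 4.7]) → bbox [0,0,0] .. [9.8,6.8,4.7]
lo = A.lo+B.lo = [-10.5+0, -5+0, -13.5+0] = [-10.500,-5.000,-13.500]
hi = A.hi+B.hi = [-3.9+9.8, 1.6+6.8, -6.9+4.7] = [5.900,8.400,-2.200]
diag = √(16.4²+13.4²+11.3²) = √576.21 = 24.004


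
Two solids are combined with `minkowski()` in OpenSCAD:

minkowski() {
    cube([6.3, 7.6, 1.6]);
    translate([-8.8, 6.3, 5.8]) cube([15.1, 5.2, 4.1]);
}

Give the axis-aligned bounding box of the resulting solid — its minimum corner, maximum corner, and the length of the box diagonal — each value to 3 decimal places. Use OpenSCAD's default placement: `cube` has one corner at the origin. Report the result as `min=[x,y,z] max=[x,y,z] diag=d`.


A = translate([-8.8, 6.3, 5.8]) cube([15.1, 5.2, 4.1]) → bbox [-8.8,6.3,5.8] .. [6.3,11.5,9.9]
B = cube([6.3, 7.6, 1.6]) → bbox [0,0,0] .. [6.3,7.6,1.6]
lo = A.lo+B.lo = [-8.8+0, 6.3+0, 5.8+0] = [-8.800,6.300,5.800]
hi = A.hi+B.hi = [6.3+6.3, 11.5+7.6, 9.9+1.6] = [12.600,19.100,11.500]
diag = √(21.4²+12.8²+5.7²) = √654.29 = 25.579

min=[-8.800,6.300,5.800] max=[12.600,19.100,11.500] diag=25.579


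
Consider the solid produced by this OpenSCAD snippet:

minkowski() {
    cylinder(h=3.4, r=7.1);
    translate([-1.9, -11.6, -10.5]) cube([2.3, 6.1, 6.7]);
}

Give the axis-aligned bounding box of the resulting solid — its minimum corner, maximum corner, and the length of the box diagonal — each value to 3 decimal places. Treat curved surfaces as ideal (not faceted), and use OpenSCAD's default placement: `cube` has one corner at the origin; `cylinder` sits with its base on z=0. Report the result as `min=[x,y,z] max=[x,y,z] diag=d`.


A = translate([-1.9, -11.6, -10.5]) cube([2.3, 6.1, 6.7]) → bbox [-1.9,-11.6,-10.5] .. [0.4,-5.5,-3.8]
B = cylinder(h=3.4, r=7.1) → bbox [-7.1,-7.1,0] .. [7.1,7.1,3.4]
lo = A.lo+B.lo = [-1.9-7.1, -11.6-7.1, -10.5+0] = [-9.000,-18.700,-10.500]
hi = A.hi+B.hi = [0.4+7.1, -5.5+7.1, -3.8+3.4] = [7.500,1.600,-0.400]
diag = √(16.5²+20.3²+10.1²) = √786.35 = 28.042

min=[-9.000,-18.700,-10.500] max=[7.500,1.600,-0.400] diag=28.042


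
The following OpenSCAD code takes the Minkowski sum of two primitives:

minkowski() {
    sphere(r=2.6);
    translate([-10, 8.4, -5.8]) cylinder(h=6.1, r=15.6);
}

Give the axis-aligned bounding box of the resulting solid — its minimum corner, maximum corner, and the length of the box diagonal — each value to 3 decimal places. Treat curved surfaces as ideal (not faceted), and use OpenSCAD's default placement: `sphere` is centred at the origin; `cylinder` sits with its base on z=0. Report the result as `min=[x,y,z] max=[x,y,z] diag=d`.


A = translate([-10, 8.4, -5.8]) cylinder(h=6.1, r=15.6) → bbox [-25.6,-7.2,-5.8] .. [5.6,24,0.3]
B = sphere(r=2.6) → bbox [-2.6,-2.6,-2.6] .. [2.6,2.6,2.6]
lo = A.lo+B.lo = [-25.6-2.6, -7.2-2.6, -5.8-2.6] = [-28.200,-9.800,-8.400]
hi = A.hi+B.hi = [5.6+2.6, 24+2.6, 0.3+2.6] = [8.200,26.600,2.900]
diag = √(36.4²+36.4²+11.3²) = √2777.61 = 52.703

min=[-28.200,-9.800,-8.400] max=[8.200,26.600,2.900] diag=52.703


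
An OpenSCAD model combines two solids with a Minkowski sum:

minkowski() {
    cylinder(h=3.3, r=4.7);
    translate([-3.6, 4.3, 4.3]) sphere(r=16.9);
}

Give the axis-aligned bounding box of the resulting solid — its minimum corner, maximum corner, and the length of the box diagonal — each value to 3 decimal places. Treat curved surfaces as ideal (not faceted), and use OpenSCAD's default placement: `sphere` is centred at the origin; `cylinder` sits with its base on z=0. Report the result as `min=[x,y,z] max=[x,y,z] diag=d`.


A = translate([-3.6, 4.3, 4.3]) sphere(r=16.9) → bbox [-20.5,-12.6,-12.6] .. [13.3,21.2,21.2]
B = cylinder(h=3.3, r=4.7) → bbox [-4.7,-4.7,0] .. [4.7,4.7,3.3]
lo = A.lo+B.lo = [-20.5-4.7, -12.6-4.7, -12.6+0] = [-25.200,-17.300,-12.600]
hi = A.hi+B.hi = [13.3+4.7, 21.2+4.7, 21.2+3.3] = [18.000,25.900,24.500]
diag = √(43.2²+43.2²+37.1²) = √5108.89 = 71.476

min=[-25.200,-17.300,-12.600] max=[18.000,25.900,24.500] diag=71.476


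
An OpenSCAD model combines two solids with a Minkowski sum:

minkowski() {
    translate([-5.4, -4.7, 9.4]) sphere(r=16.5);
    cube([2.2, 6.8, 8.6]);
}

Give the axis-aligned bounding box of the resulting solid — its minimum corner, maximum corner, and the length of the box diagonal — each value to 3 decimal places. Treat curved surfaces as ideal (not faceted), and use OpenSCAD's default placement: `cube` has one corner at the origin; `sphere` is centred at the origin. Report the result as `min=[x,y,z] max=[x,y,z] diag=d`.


min=[-21.900,-21.200,-7.100] max=[13.300,18.600,34.500] diag=67.481

A = translate([-5.4, -4.7, 9.4]) sphere(r=16.5) → bbox [-21.9,-21.2,-7.1] .. [11.1,11.8,25.9]
B = cube([2.2, 6.8, 8.6]) → bbox [0,0,0] .. [2.2,6.8,8.6]
lo = A.lo+B.lo = [-21.9+0, -21.2+0, -7.1+0] = [-21.900,-21.200,-7.100]
hi = A.hi+B.hi = [11.1+2.2, 11.8+6.8, 25.9+8.6] = [13.300,18.600,34.500]
diag = √(35.2²+39.8²+41.6²) = √4553.64 = 67.481


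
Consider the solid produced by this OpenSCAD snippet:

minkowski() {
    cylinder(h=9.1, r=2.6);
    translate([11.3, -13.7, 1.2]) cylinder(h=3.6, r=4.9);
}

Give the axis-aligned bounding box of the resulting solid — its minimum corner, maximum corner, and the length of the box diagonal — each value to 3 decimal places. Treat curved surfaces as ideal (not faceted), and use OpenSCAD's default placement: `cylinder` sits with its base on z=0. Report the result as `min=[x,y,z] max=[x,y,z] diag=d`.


A = translate([11.3, -13.7, 1.2]) cylinder(h=3.6, r=4.9) → bbox [6.4,-18.6,1.2] .. [16.2,-8.8,4.8]
B = cylinder(h=9.1, r=2.6) → bbox [-2.6,-2.6,0] .. [2.6,2.6,9.1]
lo = A.lo+B.lo = [6.4-2.6, -18.6-2.6, 1.2+0] = [3.800,-21.200,1.200]
hi = A.hi+B.hi = [16.2+2.6, -8.8+2.6, 4.8+9.1] = [18.800,-6.200,13.900]
diag = √(15²+15²+12.7²) = √611.29 = 24.724

min=[3.800,-21.200,1.200] max=[18.800,-6.200,13.900] diag=24.724


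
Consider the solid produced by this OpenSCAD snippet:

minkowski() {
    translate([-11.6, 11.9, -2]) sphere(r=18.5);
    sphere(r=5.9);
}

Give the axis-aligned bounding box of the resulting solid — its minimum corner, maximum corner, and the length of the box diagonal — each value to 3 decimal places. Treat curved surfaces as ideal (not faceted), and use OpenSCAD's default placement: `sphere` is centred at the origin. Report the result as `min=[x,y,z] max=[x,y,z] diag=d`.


min=[-36.000,-12.500,-26.400] max=[12.800,36.300,22.400] diag=84.524

A = translate([-11.6, 11.9, -2]) sphere(r=18.5) → bbox [-30.1,-6.6,-20.5] .. [6.9,30.4,16.5]
B = sphere(r=5.9) → bbox [-5.9,-5.9,-5.9] .. [5.9,5.9,5.9]
lo = A.lo+B.lo = [-30.1-5.9, -6.6-5.9, -20.5-5.9] = [-36.000,-12.500,-26.400]
hi = A.hi+B.hi = [6.9+5.9, 30.4+5.9, 16.5+5.9] = [12.800,36.300,22.400]
diag = √(48.8²+48.8²+48.8²) = √7144.32 = 84.524


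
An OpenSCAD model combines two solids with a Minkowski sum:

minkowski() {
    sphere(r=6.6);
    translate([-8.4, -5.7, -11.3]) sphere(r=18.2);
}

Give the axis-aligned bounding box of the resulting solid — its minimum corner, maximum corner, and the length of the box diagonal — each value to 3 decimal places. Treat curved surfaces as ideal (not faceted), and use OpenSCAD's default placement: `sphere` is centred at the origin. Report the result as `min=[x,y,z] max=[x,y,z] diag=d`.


min=[-33.200,-30.500,-36.100] max=[16.400,19.100,13.500] diag=85.910

A = translate([-8.4, -5.7, -11.3]) sphere(r=18.2) → bbox [-26.6,-23.9,-29.5] .. [9.8,12.5,6.9]
B = sphere(r=6.6) → bbox [-6.6,-6.6,-6.6] .. [6.6,6.6,6.6]
lo = A.lo+B.lo = [-26.6-6.6, -23.9-6.6, -29.5-6.6] = [-33.200,-30.500,-36.100]
hi = A.hi+B.hi = [9.8+6.6, 12.5+6.6, 6.9+6.6] = [16.400,19.100,13.500]
diag = √(49.6²+49.6²+49.6²) = √7380.48 = 85.910
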